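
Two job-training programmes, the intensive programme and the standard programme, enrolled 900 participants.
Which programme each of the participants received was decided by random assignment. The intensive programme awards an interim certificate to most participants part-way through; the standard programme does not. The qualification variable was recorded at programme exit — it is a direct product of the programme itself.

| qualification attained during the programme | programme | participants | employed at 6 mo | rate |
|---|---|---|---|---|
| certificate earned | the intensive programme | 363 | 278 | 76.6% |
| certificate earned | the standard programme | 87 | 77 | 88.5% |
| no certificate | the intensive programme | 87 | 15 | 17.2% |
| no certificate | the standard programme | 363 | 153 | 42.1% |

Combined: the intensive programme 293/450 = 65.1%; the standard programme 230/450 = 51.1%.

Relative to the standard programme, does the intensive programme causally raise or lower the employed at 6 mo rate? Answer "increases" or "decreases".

increases

Qualification attained during the programme is recorded after the programme and is itself shifted by it — it sits on the causal path from programme to outcome. Conditioning on a mediator would strip out part of the effect we want; the pooled comparison gives the total causal effect.
Pooled: the intensive programme 65.1% vs the standard programme 51.1%; the intensive programme is higher overall.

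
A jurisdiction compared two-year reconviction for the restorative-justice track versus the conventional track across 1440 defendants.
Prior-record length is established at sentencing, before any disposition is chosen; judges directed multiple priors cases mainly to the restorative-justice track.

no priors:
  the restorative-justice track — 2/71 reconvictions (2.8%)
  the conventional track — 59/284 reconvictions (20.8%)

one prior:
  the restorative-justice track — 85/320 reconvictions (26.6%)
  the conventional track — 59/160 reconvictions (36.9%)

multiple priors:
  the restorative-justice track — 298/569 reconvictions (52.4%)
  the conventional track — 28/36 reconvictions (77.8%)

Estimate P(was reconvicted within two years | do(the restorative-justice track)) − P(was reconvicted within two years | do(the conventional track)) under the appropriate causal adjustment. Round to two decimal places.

The prior-record length-specific comparison favours the restorative-justice track throughout, but the pooled figures favour the conventional track. The question is whether to condition on prior-record length.
The imbalance in prior-record length arose from how defendants were allocated, not from anything the disposition did; and prior-record length independently affects the outcome. The pooled gap is confounded — condition on prior-record length.
Adjusting over the population distribution of prior-record length: 0.247·(0.028−0.208) + 0.333·(0.266−0.369) + 0.420·(0.524−0.778) = -0.185.

-0.19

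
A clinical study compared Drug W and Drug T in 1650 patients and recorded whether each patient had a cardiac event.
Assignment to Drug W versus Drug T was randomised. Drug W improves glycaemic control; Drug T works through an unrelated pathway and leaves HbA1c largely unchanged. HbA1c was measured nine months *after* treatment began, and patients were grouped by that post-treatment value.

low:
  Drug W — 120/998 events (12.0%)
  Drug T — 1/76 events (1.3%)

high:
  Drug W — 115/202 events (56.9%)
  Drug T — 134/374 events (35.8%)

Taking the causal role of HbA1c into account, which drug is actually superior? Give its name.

Drug W

The stratified and pooled comparisons disagree (Drug T wins within each HbA1c; Drug W wins overall), so the answer turns on the causal role of HbA1c.
HbA1c lies on the pathway drug → HbA1c → outcome, so adjusting for it blocks the indirect effect. For the total causal effect of drug, use the unadjusted pooled rates.
Pooled: Drug W 19.6% vs Drug T 30.0%; Drug W is lower overall.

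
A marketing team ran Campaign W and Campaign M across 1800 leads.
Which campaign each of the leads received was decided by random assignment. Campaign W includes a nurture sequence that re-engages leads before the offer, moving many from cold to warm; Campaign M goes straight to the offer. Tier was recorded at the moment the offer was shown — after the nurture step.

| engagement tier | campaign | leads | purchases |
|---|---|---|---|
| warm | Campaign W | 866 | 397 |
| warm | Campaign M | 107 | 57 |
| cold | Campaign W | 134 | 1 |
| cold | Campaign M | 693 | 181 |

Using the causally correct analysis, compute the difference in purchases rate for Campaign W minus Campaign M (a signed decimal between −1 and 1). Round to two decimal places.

+0.10

The stratified and pooled comparisons disagree (Campaign M wins within each engagement tier; Campaign W wins overall), so the answer turns on the causal role of engagement tier.
Engagement tier is downstream of the campaign. One should not condition on a consequence of treatment, so the overall rates are the right comparison.
The causal difference is the pooled difference: 0.398 − 0.297 = +0.101.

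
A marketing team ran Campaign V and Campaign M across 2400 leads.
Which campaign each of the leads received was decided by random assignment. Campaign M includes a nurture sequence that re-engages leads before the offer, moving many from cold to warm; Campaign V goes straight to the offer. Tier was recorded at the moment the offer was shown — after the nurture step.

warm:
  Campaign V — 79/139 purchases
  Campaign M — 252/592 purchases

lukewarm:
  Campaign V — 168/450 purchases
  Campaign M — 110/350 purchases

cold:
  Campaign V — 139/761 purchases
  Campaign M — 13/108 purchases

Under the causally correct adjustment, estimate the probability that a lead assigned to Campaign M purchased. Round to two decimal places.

0.36

Engagement tier here is a post-treatment variable shaped by the campaign; conditioning on it would introduce bias rather than remove it. The overall comparison is the causal one.
So P(outcome | do(Campaign M)) is just the pooled rate for Campaign M: 375/1050 = 0.357.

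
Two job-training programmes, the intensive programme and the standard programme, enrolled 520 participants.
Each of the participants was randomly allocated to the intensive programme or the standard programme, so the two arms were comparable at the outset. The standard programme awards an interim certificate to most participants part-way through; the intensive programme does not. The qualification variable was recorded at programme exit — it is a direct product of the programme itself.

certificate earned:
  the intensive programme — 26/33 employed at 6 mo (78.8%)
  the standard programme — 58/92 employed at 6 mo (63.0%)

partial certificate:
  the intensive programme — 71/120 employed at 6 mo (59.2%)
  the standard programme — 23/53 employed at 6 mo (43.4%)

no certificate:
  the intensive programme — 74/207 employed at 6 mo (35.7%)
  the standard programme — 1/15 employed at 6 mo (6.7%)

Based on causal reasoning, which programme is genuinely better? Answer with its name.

the standard programme

Qualification attained during the programme here is a post-treatment variable shaped by the programme; conditioning on it would introduce bias rather than remove it. The overall comparison is the causal one.
Pooled: the intensive programme 47.5% vs the standard programme 51.2%; the standard programme is higher overall.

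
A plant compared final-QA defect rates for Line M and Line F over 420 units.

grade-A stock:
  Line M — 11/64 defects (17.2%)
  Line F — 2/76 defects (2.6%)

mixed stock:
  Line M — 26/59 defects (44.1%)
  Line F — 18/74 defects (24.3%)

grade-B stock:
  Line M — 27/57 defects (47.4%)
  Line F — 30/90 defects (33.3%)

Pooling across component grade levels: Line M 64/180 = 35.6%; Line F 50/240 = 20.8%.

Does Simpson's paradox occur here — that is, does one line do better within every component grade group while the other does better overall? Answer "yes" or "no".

Within each component grade level (grade-A stock 17.2% vs 2.6%; mixed stock 44.1% vs 24.3%; grade-B stock 47.4% vs 33.3%), Line F has the lower rate every time. Pooled: 35.6% vs 20.8% — Line F has the lower rate overall. They agree.

no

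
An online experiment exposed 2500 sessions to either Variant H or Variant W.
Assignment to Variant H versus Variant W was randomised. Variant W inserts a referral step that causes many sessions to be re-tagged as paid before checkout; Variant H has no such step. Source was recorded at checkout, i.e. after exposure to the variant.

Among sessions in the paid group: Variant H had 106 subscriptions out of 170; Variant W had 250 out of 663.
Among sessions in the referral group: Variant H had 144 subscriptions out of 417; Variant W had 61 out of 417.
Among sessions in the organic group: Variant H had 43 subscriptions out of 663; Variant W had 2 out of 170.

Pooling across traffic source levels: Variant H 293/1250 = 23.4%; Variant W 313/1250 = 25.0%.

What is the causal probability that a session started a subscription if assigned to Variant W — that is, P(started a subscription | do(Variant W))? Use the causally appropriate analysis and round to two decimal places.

The traffic source-specific comparison favours Variant H throughout, but the pooled figures favour Variant W. The question is whether to condition on traffic source.
The distribution of traffic source is itself part of what the variant does — it is an intermediate outcome. Holding it fixed would remove that part of the effect; the total effect is the pooled difference.
So P(outcome | do(Variant W)) is just the pooled rate for Variant W: 313/1250 = 0.250.

0.25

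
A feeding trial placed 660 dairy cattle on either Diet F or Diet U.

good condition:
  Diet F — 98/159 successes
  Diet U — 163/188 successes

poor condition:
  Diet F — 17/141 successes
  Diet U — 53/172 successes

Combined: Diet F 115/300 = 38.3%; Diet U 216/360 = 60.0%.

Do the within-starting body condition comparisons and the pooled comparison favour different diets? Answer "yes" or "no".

Within each starting body condition level (good condition 61.6% vs 86.7%; poor condition 12.1% vs 30.8%), Diet U has the higher rate every time. Pooled: 38.3% vs 60.0% — Diet U has the higher rate overall. They agree.

no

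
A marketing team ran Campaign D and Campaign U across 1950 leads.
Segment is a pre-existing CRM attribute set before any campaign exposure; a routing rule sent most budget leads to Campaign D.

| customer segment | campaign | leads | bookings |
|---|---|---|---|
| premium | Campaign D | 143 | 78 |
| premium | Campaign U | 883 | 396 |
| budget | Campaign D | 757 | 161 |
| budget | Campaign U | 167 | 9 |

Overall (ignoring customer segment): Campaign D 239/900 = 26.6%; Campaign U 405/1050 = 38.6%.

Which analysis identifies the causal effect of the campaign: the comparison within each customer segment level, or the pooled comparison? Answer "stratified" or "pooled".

stratified

Nothing the campaign does changes customer segment; the imbalance is an allocation artefact. With customer segment also predicting the outcome, the pooled figure is confounded, and the within-stratum comparison is the causal one.
Within each level — premium: 54.5% vs 44.8%; budget: 21.3% vs 5.4% — Campaign D is higher every time.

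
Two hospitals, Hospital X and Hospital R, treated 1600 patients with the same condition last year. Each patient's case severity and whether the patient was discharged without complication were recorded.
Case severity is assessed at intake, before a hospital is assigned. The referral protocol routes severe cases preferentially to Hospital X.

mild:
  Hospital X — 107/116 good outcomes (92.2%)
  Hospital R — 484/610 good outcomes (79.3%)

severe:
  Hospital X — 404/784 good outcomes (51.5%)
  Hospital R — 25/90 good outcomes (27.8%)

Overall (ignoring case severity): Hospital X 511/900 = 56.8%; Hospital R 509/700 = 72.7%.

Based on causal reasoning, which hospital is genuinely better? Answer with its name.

Hospital X

Nothing the hospital does changes case severity; the imbalance is an allocation artefact. With case severity also predicting the outcome, the pooled figure is confounded, and the within-stratum comparison is the causal one.
Within each level — mild: 92.2% vs 79.3%; severe: 51.5% vs 27.8% — Hospital X is higher every time.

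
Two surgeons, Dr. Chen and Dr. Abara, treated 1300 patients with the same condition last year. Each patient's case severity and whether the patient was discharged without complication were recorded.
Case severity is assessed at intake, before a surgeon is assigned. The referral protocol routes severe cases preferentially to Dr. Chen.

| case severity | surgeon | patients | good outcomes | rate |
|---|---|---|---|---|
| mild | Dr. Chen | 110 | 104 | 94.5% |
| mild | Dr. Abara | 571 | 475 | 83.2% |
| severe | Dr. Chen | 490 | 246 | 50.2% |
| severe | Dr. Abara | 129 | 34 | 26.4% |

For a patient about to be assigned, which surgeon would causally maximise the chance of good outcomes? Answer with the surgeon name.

Dr. Chen

Dr. Chen is higher inside every case severity stratum but Dr. Abara is higher in aggregate. Whether to stratify depends on how case severity relates to the surgeon.
Since case severity is a pre-existing factor (not a product of the surgeon) and it affects the outcome on its own, it is a confounder. The stratified rates, not the pooled rate, identify the causal effect.
Within each level — mild: 94.5% vs 83.2%; severe: 50.2% vs 26.4% — Dr. Chen is higher every time.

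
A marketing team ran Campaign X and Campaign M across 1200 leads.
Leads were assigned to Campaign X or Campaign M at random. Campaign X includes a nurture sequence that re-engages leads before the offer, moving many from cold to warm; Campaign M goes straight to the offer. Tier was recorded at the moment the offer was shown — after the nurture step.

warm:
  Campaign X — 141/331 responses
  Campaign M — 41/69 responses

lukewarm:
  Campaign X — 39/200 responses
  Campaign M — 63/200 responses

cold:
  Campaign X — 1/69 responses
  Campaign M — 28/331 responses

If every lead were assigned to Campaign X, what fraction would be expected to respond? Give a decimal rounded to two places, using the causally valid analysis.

0.30

Engagement tier lies on the pathway campaign → engagement tier → outcome, so adjusting for it blocks the indirect effect. For the total causal effect of campaign, use the unadjusted pooled rates.
So P(outcome | do(Campaign X)) is just the pooled rate for Campaign X: 181/600 = 0.302.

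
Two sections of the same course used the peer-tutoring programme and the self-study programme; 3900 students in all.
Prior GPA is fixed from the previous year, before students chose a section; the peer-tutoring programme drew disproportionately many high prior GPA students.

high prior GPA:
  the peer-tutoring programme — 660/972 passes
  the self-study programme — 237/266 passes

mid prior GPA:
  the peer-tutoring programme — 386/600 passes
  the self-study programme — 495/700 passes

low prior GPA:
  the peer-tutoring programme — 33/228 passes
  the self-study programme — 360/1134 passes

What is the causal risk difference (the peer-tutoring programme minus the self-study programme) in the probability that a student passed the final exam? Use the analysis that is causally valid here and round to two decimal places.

-0.15

the self-study programme is higher inside every prior GPA band stratum but the peer-tutoring programme is higher in aggregate. Whether to stratify depends on how prior GPA band relates to the teaching method.
Since prior GPA band is a pre-existing factor (not a product of the teaching method) and it affects the outcome on its own, it is a confounder. The stratified rates, not the pooled rate, identify the causal effect.
Adjusting over the population distribution of prior GPA band: 0.317·(0.679−0.891) + 0.333·(0.643−0.707) + 0.349·(0.145−0.317) = -0.149.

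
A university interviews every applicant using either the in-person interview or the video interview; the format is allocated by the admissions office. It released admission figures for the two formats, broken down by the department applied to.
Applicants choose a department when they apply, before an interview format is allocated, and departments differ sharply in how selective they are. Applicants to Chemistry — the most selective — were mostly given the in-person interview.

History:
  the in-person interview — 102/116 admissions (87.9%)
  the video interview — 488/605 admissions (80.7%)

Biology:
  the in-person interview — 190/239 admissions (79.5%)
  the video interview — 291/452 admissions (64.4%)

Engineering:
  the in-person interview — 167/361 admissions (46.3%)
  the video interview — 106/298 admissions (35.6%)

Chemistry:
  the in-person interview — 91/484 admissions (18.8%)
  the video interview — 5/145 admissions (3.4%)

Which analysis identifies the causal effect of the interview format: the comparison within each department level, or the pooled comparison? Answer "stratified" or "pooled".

stratified

Within every department level the in-person interview has the higher rate, yet pooled the video interview does — Simpson's reversal.
Department is set before the interview format has any effect — it is not caused by the interview format — and it independently drives the outcome. That makes it a confounder, so the causal comparison is within department levels.
Within each level — History: 87.9% vs 80.7%; Biology: 79.5% vs 64.4%; Engineering: 46.3% vs 35.6%; Chemistry: 18.8% vs 3.4% — the in-person interview is higher every time.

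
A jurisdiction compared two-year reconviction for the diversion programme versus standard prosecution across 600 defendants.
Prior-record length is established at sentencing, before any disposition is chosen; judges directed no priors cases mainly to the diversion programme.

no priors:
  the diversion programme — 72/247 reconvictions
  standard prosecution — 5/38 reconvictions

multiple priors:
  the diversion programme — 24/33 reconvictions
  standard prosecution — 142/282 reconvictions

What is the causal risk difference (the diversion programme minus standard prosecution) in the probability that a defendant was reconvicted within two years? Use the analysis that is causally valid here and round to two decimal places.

standard prosecution is lower inside every prior-record length stratum but the diversion programme is lower in aggregate. Whether to stratify depends on how prior-record length relates to the disposition.
Here prior-record length is a common cause — it drives both which disposition a case falls under and the outcome. The crude comparison mixes populations; the stratum-specific rates are the causally relevant ones.
Adjusting over the population distribution of prior-record length: 0.475·(0.291−0.132) + 0.525·(0.727−0.504) = +0.193.

+0.19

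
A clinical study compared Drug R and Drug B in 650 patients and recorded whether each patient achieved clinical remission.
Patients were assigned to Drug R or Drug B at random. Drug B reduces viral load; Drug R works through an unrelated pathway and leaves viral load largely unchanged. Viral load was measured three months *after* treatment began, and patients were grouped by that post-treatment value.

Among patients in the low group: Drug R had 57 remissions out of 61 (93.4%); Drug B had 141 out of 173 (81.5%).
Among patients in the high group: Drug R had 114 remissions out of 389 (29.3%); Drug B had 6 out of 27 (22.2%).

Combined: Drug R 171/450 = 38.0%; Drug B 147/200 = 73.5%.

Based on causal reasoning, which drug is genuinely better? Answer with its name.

Drug B

Within every viral load level Drug R has the higher rate, yet pooled Drug B does — Simpson's reversal.
Stratifying would compare drugs among patients the drugs themselves sorted into viral load groups — a form of selection on an intermediate. The unconditioned pooled rates give the total causal effect.
Pooled: Drug R 38.0% vs Drug B 73.5%; Drug B is higher overall.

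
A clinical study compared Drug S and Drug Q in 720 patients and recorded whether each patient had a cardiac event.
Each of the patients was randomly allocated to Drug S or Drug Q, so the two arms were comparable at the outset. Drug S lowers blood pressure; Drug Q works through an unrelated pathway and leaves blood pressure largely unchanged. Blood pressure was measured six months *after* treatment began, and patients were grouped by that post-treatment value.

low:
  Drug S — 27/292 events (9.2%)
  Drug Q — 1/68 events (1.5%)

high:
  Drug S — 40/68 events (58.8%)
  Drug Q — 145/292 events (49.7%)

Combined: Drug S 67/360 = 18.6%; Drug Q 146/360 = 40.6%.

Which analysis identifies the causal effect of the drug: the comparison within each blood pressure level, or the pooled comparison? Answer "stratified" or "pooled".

The blood pressure-specific comparison favours Drug Q throughout, but the pooled figures favour Drug S. The question is whether to condition on blood pressure.
Blood pressure here is a post-treatment variable shaped by the drug; conditioning on it would introduce bias rather than remove it. The overall comparison is the causal one.
Pooled: Drug S 18.6% vs Drug Q 40.6%; Drug S is lower overall.

pooled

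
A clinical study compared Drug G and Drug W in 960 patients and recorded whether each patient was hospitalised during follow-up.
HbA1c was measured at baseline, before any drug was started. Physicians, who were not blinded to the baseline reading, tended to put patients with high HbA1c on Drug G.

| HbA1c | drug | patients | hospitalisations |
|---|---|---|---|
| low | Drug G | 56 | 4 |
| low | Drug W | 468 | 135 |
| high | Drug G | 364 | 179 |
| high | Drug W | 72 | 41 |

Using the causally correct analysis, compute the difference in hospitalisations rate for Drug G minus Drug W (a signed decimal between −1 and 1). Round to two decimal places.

Drug G is lower inside every HbA1c stratum but Drug W is lower in aggregate. Whether to stratify depends on how HbA1c relates to the drug.
Here HbA1c is a common cause — it drives both which drug a case falls under and the outcome. The crude comparison mixes populations; the stratum-specific rates are the causally relevant ones.
Adjusting over the population distribution of HbA1c: 0.546·(0.071−0.288) + 0.454·(0.492−0.569) = -0.154.

-0.15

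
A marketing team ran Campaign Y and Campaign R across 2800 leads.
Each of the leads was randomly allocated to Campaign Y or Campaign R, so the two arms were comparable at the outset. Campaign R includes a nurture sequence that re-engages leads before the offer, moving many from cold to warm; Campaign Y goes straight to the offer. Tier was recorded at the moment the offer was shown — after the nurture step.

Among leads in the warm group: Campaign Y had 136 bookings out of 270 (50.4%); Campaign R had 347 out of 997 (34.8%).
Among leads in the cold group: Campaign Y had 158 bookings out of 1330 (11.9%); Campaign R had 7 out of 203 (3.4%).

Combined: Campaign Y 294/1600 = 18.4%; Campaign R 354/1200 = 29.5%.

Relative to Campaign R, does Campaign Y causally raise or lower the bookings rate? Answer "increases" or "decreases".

Stratifying would compare campaigns among leads the campaigns themselves sorted into engagement tier groups — a form of selection on an intermediate. The unconditioned pooled rates give the total causal effect.
Pooled: Campaign Y 18.4% vs Campaign R 29.5%; Campaign R is higher overall.

decreases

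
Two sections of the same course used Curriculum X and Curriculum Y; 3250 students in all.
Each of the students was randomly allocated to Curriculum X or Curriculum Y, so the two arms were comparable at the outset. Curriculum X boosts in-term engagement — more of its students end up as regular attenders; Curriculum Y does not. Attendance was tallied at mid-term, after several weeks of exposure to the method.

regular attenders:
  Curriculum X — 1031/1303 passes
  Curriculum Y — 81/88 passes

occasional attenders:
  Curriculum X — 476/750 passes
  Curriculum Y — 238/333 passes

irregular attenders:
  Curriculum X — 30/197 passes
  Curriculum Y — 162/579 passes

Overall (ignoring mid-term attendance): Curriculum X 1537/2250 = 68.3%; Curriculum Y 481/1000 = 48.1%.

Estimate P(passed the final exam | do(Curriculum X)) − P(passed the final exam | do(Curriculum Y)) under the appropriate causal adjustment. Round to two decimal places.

+0.20

The distribution of mid-term attendance is itself part of what the teaching method does — it is an intermediate outcome. Holding it fixed would remove that part of the effect; the total effect is the pooled difference.
The causal difference is the pooled difference: 0.683 − 0.481 = +0.202.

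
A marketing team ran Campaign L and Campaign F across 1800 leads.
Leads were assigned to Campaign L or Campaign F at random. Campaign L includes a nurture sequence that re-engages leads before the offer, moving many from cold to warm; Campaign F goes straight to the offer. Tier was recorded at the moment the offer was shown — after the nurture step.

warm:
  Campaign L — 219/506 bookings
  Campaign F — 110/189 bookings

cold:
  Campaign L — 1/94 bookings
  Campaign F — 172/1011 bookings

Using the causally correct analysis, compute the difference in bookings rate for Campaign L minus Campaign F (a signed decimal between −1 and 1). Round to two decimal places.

+0.13

Engagement tier here is a post-treatment variable shaped by the campaign; conditioning on it would introduce bias rather than remove it. The overall comparison is the causal one.
The causal difference is the pooled difference: 0.367 − 0.235 = +0.132.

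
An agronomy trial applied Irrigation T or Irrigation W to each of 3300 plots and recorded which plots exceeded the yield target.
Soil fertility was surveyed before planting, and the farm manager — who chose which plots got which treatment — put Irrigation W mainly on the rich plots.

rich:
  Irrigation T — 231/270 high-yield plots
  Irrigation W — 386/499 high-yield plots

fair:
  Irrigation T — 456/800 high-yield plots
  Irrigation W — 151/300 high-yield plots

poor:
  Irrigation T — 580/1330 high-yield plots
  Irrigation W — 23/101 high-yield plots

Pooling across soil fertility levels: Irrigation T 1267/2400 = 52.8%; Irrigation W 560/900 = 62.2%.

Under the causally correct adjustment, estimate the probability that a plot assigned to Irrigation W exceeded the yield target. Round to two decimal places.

0.45

Irrigation T is higher inside every soil fertility stratum but Irrigation W is higher in aggregate. Whether to stratify depends on how soil fertility relates to the irrigation.
The imbalance in soil fertility arose from how plots were allocated, not from anything the irrigation did; and soil fertility independently affects the outcome. The pooled gap is confounded — condition on soil fertility.
Standardising Irrigation W to the population soil fertility mix: 0.233·386/499 + 0.333·151/300 + 0.434·23/101 = 0.447.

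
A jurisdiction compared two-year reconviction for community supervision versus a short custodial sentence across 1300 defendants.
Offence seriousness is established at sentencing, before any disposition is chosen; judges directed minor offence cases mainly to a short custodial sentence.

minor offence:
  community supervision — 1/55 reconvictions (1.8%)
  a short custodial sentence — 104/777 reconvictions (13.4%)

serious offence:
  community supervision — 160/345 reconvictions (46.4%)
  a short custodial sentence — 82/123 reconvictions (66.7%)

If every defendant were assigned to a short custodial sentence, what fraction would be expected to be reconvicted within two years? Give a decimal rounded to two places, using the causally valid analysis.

0.33

Offence seriousness differs across dispositions for reasons unrelated to any effect of the disposition itself, and it separately predicts the outcome — a classic confounder. We must compare within offence seriousness levels.
Standardising a short custodial sentence to the population offence seriousness mix: 0.640·104/777 + 0.360·82/123 = 0.326.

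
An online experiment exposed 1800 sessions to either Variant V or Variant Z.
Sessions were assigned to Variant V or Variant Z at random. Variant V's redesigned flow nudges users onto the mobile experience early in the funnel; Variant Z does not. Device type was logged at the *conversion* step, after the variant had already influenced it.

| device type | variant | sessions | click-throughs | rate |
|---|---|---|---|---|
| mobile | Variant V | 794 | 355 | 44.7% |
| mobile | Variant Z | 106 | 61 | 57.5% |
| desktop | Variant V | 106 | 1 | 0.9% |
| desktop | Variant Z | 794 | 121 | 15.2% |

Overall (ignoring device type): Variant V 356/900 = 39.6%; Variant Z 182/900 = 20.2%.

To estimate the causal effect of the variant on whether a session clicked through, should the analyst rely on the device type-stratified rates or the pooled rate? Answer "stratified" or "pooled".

pooled

Device type lies on the pathway variant → device type → outcome, so adjusting for it blocks the indirect effect. For the total causal effect of variant, use the unadjusted pooled rates.
Pooled: Variant V 39.6% vs Variant Z 20.2%; Variant V is higher overall.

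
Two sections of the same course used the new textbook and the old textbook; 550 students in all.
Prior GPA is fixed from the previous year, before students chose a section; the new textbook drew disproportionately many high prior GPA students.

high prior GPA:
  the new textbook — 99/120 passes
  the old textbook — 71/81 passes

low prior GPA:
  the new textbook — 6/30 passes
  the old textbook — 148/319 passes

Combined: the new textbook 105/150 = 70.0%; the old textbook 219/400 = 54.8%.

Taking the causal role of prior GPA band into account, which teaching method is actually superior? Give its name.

Prior GPA band is set before the teaching method has any effect — it is not caused by the teaching method — and it independently drives the outcome. That makes it a confounder, so the causal comparison is within prior GPA band levels.
Within each level — high prior GPA: 82.5% vs 87.7%; low prior GPA: 20.0% vs 46.4% — the old textbook is higher every time.

the old textbook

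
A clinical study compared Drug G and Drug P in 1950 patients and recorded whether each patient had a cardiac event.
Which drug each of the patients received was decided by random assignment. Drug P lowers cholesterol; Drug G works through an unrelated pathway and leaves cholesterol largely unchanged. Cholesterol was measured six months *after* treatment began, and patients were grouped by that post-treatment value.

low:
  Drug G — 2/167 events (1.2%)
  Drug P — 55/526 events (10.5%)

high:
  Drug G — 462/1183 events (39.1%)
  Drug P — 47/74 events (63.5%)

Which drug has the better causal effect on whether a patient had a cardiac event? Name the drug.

Drug P

The stratified and pooled comparisons disagree (Drug G wins within each cholesterol; Drug P wins overall), so the answer turns on the causal role of cholesterol.
The distribution of cholesterol is itself part of what the drug does — it is an intermediate outcome. Holding it fixed would remove that part of the effect; the total effect is the pooled difference.
Pooled: Drug G 34.4% vs Drug P 17.0%; Drug P is lower overall.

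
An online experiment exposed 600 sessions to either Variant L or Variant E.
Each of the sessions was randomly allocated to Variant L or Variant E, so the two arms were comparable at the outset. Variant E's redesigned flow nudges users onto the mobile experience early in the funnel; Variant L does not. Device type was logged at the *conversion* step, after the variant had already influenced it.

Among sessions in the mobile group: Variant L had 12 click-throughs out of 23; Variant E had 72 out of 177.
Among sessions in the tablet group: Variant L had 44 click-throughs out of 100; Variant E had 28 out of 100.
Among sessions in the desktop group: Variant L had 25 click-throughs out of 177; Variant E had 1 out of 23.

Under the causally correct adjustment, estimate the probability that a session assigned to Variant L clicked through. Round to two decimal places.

0.27

Device type is recorded after the variant and is itself shifted by it — it sits on the causal path from variant to outcome. Conditioning on a mediator would strip out part of the effect we want; the pooled comparison gives the total causal effect.
So P(outcome | do(Variant L)) is just the pooled rate for Variant L: 81/300 = 0.270.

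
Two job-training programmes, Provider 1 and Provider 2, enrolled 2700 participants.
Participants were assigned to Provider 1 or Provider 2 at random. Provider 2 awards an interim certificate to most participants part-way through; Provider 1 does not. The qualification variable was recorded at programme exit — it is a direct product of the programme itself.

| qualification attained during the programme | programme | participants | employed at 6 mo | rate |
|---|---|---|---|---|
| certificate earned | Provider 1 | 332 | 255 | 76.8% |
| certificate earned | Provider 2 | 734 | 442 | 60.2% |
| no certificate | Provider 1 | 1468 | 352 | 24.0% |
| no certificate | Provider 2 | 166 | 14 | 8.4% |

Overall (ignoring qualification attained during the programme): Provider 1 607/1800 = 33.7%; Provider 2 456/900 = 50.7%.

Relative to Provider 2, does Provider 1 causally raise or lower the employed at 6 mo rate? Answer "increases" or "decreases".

Qualification attained during the programme here is a post-treatment variable shaped by the programme; conditioning on it would introduce bias rather than remove it. The overall comparison is the causal one.
Pooled: Provider 1 33.7% vs Provider 2 50.7%; Provider 2 is higher overall.

decreases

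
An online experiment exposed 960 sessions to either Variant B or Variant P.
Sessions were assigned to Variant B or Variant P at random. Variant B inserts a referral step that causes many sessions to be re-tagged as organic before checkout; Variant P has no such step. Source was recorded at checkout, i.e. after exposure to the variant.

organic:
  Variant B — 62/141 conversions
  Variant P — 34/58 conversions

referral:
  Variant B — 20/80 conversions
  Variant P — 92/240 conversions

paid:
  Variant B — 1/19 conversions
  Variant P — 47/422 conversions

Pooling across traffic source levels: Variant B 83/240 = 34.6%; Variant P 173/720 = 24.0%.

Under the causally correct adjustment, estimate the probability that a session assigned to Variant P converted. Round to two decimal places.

0.24

The traffic source-specific comparison favours Variant P throughout, but the pooled figures favour Variant B. The question is whether to condition on traffic source.
Traffic source is downstream of the variant. One should not condition on a consequence of treatment, so the overall rates are the right comparison.
So P(outcome | do(Variant P)) is just the pooled rate for Variant P: 173/720 = 0.240.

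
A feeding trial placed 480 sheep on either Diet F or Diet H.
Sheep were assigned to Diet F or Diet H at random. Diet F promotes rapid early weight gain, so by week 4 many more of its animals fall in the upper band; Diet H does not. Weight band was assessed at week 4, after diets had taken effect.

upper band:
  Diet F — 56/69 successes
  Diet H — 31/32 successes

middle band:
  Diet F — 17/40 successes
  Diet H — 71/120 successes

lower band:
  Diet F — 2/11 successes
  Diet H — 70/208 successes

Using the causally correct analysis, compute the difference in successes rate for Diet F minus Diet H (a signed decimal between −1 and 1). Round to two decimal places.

+0.15

The distribution of week-4 weight band is itself part of what the diet does — it is an intermediate outcome. Holding it fixed would remove that part of the effect; the total effect is the pooled difference.
The causal difference is the pooled difference: 0.625 − 0.478 = +0.147.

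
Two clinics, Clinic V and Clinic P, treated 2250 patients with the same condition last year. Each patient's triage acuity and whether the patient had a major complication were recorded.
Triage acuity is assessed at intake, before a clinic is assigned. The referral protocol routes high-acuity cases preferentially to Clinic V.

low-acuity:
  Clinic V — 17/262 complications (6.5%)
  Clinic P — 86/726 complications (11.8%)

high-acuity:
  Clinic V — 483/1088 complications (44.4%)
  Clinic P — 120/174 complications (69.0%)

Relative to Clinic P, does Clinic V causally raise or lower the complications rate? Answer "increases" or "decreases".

Within every triage acuity level Clinic V has the lower rate, yet pooled Clinic P does — Simpson's reversal.
The imbalance in triage acuity arose from how patients were allocated, not from anything the clinic did; and triage acuity independently affects the outcome. The pooled gap is confounded — condition on triage acuity.
Within each level — low-acuity: 6.5% vs 11.8%; high-acuity: 44.4% vs 69.0% — Clinic V is lower every time.

decreases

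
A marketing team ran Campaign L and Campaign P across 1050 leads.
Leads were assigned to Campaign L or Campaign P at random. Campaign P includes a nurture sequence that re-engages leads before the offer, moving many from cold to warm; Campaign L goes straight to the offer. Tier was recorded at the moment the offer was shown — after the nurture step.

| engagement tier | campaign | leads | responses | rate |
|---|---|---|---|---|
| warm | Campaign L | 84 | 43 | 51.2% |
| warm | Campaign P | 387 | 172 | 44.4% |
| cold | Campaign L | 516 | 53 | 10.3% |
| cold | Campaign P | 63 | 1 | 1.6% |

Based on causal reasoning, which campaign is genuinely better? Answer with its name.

Campaign L is higher inside every engagement tier stratum but Campaign P is higher in aggregate. Whether to stratify depends on how engagement tier relates to the campaign.
Engagement tier lies on the pathway campaign → engagement tier → outcome, so adjusting for it blocks the indirect effect. For the total causal effect of campaign, use the unadjusted pooled rates.
Pooled: Campaign L 16.0% vs Campaign P 38.4%; Campaign P is higher overall.

Campaign P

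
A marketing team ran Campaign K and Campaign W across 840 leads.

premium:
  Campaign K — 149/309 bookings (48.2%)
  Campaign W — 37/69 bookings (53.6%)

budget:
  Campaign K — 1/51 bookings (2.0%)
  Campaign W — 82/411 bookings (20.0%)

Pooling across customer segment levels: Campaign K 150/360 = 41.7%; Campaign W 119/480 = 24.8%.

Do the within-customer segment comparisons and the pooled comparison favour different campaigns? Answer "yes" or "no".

Within each customer segment level (premium 48.2% vs 53.6%; budget 2.0% vs 20.0%), Campaign W has the higher rate every time. Pooled: 41.7% vs 24.8% — Campaign K has the higher rate overall. The two comparisons disagree.

yes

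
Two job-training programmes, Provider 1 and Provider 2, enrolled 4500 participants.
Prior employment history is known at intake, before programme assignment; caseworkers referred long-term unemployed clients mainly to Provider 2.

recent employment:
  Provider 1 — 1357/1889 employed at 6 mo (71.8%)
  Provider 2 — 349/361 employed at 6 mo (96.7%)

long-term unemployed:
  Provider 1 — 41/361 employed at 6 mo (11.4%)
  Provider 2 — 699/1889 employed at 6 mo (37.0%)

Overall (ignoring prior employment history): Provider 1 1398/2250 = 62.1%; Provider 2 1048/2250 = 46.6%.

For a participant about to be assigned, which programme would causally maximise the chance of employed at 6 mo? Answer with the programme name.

Nothing the programme does changes prior employment history; the imbalance is an allocation artefact. With prior employment history also predicting the outcome, the pooled figure is confounded, and the within-stratum comparison is the causal one.
Within each level — recent employment: 71.8% vs 96.7%; long-term unemployed: 11.4% vs 37.0% — Provider 2 is higher every time.

Provider 2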